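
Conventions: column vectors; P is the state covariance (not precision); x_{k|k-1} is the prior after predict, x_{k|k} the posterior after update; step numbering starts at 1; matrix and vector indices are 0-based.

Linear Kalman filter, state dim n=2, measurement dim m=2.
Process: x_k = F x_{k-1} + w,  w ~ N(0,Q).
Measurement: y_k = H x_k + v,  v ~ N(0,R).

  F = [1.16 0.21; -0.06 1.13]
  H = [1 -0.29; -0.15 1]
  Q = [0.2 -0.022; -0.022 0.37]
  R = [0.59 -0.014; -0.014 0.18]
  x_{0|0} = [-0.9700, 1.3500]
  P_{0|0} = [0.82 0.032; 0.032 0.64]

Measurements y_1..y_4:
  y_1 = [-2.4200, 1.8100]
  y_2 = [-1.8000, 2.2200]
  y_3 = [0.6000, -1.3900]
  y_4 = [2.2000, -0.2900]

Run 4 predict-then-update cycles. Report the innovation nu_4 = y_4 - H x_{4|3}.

innov = [2.4260, 0.2021]

step 1: x^-=[-0.8417, 1.5837]  P^-=[1.3472 0.1143; 0.1143 1.1858]  S=[1.9706 -0.4407; -0.4407 1.3618]  K=[0.7033 0.1631; 0.0813 0.8845]  nu=[-1.1190, 0.1000]  x^+=[-1.6124, 1.5812]  P^+=[0.4373 0.0851; 0.0851 0.1708]
step 2: x^-=[-1.5383, 1.8835]  P^-=[0.8375 0.0986; 0.0986 0.5782]  S=[1.4189 -0.2044; -0.2044 0.7474]  K=[0.5880 0.1247; 0.0624 0.7708]  nu=[0.2845, 0.1057]  x^+=[-1.3578, 1.9828]  P^+=[0.3652 0.0690; 0.0690 0.1482]
step 3: x^-=[-1.1587, 2.3220]  P^-=[0.7316 0.0773; 0.0773 0.5512]  S=[1.3231 -0.2029; -0.2029 0.7245]  K=[0.5529 0.1101; 0.0542 0.7600]  nu=[2.4321, -3.8858]  x^+=[-0.2419, -0.4995]  P^+=[0.3431 0.0635; 0.0635 0.1456]
step 4: x^-=[-0.3855, -0.5499]  P^-=[0.6990 0.0712; 0.0712 0.5485]  S=[1.2939 -0.2037; -0.2037 0.7229]  K=[0.5410 0.1058; 0.0515 0.7585]  nu=[2.4260, 0.2021]  x^+=[0.9483, -0.2718]  P^+=[0.3356 0.0618; 0.0618 0.1451]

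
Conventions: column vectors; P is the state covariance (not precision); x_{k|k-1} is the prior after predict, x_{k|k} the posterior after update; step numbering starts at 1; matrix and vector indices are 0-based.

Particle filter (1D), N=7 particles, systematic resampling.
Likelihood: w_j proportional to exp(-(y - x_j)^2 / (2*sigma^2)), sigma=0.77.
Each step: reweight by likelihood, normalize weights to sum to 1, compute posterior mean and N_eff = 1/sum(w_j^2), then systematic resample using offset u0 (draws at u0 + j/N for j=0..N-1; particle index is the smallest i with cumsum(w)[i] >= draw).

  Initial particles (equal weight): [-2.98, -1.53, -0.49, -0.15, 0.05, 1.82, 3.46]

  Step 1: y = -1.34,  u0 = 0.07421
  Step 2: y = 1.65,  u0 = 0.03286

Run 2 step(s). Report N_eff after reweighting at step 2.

step 1: w=[0.0489, 0.4583, 0.2569, 0.1431, 0.0926, 0.0001, 0.0000]  mean=-0.9895  Neff=3.2519  idx=[1, 1, 1, 1, 2, 3, 4]
step 2: w=[0.0010, 0.0010, 0.0010, 0.0010, 0.1039, 0.3216, 0.5706]  mean=-0.0766  Neff=2.2738  idx=[4, 5, 5, 6, 6, 6, 6]

N_eff = 2.2738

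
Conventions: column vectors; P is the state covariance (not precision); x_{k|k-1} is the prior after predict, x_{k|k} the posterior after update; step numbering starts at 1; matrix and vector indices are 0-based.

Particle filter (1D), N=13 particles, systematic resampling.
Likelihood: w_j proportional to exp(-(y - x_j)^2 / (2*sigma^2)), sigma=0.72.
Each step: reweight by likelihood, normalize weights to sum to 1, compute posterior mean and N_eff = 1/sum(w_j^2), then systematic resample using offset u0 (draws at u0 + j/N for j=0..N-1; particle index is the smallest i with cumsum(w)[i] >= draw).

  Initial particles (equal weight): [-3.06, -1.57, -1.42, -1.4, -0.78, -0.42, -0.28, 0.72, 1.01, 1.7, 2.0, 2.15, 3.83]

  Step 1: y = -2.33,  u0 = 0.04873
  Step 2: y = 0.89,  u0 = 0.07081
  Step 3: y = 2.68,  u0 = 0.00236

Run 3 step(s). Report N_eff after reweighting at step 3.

step 1: w=[0.2718, 0.2603, 0.2044, 0.1973, 0.0448, 0.0135, 0.0079, 0.0001, 0.0000, 0.0000, 0.0000, 0.0000, 0.0000]  mean=-1.8495  Neff=4.4527  idx=[0, 0, 0, 1, 1, 1, 1, 2, 2, 3, 3, 3, 4]
step 2: w=[0.0000, 0.0000, 0.0000, 0.0265, 0.0265, 0.0265, 0.0265, 0.0528, 0.0528, 0.0577, 0.0577, 0.0577, 0.6156]  mean=-1.0384  Neff=2.5167  idx=[5, 7, 9, 10, 11, 12, 12, 12, 12, 12, 12, 12, 12]
step 3: w=[0.0003, 0.0012, 0.0014, 0.0014, 0.0014, 0.1243, 0.1243, 0.1243, 0.1243, 0.1243, 0.1243, 0.1243, 0.1243]  mean=-0.7836  Neff=8.0903  idx=[2, 5, 6, 6, 7, 8, 8, 9, 9, 10, 11, 11, 12]

N_eff = 8.0903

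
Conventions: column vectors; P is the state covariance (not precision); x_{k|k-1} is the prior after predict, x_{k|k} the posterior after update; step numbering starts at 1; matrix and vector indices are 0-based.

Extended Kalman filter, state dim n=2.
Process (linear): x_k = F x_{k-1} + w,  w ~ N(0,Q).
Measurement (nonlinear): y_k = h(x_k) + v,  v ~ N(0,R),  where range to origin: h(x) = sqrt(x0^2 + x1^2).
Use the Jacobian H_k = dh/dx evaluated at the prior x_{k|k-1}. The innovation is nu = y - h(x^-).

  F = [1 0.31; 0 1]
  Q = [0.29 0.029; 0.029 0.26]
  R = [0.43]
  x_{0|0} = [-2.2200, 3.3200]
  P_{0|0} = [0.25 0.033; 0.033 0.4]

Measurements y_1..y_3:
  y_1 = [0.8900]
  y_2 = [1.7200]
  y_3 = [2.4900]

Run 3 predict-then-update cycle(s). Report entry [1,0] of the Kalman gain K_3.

step 1: x^-=[-1.1908, 3.3200]  P^-=[0.5989 0.1860; 0.1860 0.6600]  H_jac=[-0.3376 0.9413]  S=[0.9648]  K=[-0.0281; 0.5788]  nu=[-2.6371]  x^+=[-1.1167, 1.7936]  P^+=[0.5981 0.2017; 0.2017 0.3368]
step 2: x^-=[-0.5607, 1.7936]  P^-=[1.0456 0.3351; 0.3351 0.5968]  H_jac=[-0.2984 0.9545]  S=[0.8759]  K=[0.0090; 0.5362]  nu=[-0.1592]  x^+=[-0.5621, 1.7083]  P^+=[1.0455 0.3309; 0.3309 0.3450]
step 3: x^-=[-0.0325, 1.7083]  P^-=[1.5738 0.4668; 0.4668 0.6050]  H_jac=[-0.0190 0.9998]  S=[1.0176]  K=[0.4292; 0.5857]  nu=[0.7814]  x^+=[0.3029, 2.1659]  P^+=[1.3863 0.2110; 0.2110 0.2559]

K[1,0] = 0.5857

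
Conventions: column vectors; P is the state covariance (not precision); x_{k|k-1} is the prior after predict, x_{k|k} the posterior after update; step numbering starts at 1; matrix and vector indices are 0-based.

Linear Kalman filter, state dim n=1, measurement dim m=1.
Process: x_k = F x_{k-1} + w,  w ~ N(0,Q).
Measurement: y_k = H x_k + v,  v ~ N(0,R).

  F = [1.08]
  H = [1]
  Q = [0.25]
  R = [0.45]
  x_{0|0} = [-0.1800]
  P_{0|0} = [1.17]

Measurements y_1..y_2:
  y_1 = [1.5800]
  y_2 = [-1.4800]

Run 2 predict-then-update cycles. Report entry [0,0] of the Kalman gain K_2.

step 1: x^-=[-0.1944]  P^-=[1.6147]  S=[2.0647]  K=[0.7820]  nu=[1.7744]  x^+=[1.1933]  P^+=[0.3519]
step 2: x^-=[1.2887]  P^-=[0.6605]  S=[1.1105]  K=[0.5948]  nu=[-2.7687]  x^+=[-0.3580]  P^+=[0.2676]

K[0,0] = 0.5948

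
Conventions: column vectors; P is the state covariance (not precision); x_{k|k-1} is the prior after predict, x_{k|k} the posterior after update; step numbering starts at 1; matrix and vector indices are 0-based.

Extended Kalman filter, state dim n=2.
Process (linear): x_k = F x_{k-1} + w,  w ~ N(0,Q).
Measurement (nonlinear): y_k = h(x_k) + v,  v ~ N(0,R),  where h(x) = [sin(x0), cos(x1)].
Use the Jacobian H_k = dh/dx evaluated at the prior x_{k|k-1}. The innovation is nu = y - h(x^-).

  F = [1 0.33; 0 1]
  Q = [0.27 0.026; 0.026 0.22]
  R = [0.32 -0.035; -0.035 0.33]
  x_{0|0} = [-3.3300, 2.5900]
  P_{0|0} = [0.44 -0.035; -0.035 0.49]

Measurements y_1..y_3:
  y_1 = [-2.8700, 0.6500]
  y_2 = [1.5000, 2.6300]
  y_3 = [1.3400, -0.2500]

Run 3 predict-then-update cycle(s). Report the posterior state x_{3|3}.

step 1: x^-=[-2.4753, 2.5900]  P^-=[0.7403 0.1527; 0.1527 0.7100]  H_jac=[-0.7861 0.0000; 0.0000 -0.5240]  S=[0.7775 0.0279; 0.0279 0.5250]  K=[-0.7444 -0.1129; -0.1292 -0.7019]  nu=[-2.2519, 1.5017]  x^+=[-0.9683, 1.8270]  P^+=[0.2980 0.0213; 0.0213 0.4333]
step 2: x^-=[-0.3654, 1.8270]  P^-=[0.6293 0.1904; 0.1904 0.6533]  H_jac=[0.9340 0.0000; 0.0000 -0.9674]  S=[0.8689 -0.2070; -0.2070 0.9414]  K=[0.6646 -0.0495; 0.0471 -0.6610]  nu=[1.8574, 2.8834]  x^+=[0.7263, 0.0086]  P^+=[0.2296 0.0409; 0.0409 0.2272]
step 3: x^-=[0.7292, 0.0086]  P^-=[0.5513 0.1419; 0.1419 0.4472]  H_jac=[0.7457 0.0000; 0.0000 -0.0086]  S=[0.6266 -0.0359; -0.0359 0.3300]  K=[0.6600 0.0681; 0.1693 0.0067]  nu=[0.6738, -1.2500]  x^+=[1.0887, 0.1142]  P^+=[0.2800 0.0723; 0.0723 0.4293]

x_post = [1.0887, 0.1142]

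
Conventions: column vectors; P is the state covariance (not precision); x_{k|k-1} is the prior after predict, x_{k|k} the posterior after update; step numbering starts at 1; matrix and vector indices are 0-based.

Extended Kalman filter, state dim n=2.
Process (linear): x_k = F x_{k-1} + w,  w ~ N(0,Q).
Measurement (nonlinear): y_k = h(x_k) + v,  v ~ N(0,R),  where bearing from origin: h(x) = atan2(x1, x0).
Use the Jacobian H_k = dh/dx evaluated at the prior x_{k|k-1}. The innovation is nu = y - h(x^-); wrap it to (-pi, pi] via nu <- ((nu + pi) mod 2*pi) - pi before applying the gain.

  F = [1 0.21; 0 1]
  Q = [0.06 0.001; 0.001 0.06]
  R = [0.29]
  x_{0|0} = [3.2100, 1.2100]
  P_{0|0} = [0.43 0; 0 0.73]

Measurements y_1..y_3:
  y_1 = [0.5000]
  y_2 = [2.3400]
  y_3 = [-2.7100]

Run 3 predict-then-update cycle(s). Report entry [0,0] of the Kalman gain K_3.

K[0,0] = -0.0159

step 1: x^-=[3.4641, 1.2100]  P^-=[0.5222 0.1543; 0.1543 0.7900]  H_jac=[-0.0899 0.2573]  S=[0.3394]  K=[-0.0213; 0.5580]  nu=[0.1640]  x^+=[3.4606, 1.3015]  P^+=[0.5220 0.1583; 0.1583 0.6843]
step 2: x^-=[3.7339, 1.3015]  P^-=[0.6787 0.3030; 0.3030 0.7443]  H_jac=[-0.0832 0.2388]  S=[0.3251]  K=[0.0488; 0.4691]  nu=[2.0046]  x^+=[3.8318, 2.2419]  P^+=[0.6779 0.2956; 0.2956 0.6728]
step 3: x^-=[4.3026, 2.2419]  P^-=[0.8918 0.4379; 0.4379 0.7328]  H_jac=[-0.0952 0.1828]  S=[0.3073]  K=[-0.0159; 0.3001]  nu=[3.0928]  x^+=[4.2533, 3.1702]  P^+=[0.8917 0.4393; 0.4393 0.7051]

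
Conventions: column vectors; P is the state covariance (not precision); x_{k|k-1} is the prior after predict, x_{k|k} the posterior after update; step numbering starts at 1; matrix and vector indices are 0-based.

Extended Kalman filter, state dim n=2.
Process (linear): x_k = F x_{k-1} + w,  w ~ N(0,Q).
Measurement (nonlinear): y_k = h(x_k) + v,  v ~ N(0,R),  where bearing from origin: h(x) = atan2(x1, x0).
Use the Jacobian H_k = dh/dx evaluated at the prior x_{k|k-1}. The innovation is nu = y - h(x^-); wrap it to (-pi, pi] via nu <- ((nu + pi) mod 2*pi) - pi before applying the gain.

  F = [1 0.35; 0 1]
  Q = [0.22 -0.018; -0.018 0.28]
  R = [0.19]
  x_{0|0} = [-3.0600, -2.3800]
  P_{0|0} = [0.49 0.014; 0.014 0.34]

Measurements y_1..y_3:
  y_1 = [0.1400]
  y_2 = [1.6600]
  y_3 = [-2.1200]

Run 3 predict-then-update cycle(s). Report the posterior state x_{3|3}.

x_post = [-6.1836, -3.1840]

step 1: x^-=[-3.8930, -2.3800]  P^-=[0.7614 0.1150; 0.1150 0.6200]  H_jac=[0.1143 -0.1870]  S=[0.2167]  K=[0.3024; -0.4743]  nu=[2.7329]  x^+=[-3.0665, -3.6762]  P^+=[0.7416 0.1461; 0.1461 0.5713]
step 2: x^-=[-4.3531, -3.6762]  P^-=[1.1339 0.3280; 0.3280 0.8513]  H_jac=[0.1132 -0.1341]  S=[0.2099]  K=[0.4022; -0.3669]  nu=[-2.1829]  x^+=[-5.2311, -2.8753]  P^+=[1.0999 0.3590; 0.3590 0.8230]
step 3: x^-=[-6.2374, -2.8753]  P^-=[1.6720 0.6290; 0.6290 1.1030]  H_jac=[0.0610 -0.1322]  S=[0.2054]  K=[0.0913; -0.5235]  nu=[0.5896]  x^+=[-6.1836, -3.1840]  P^+=[1.6703 0.6389; 0.6389 1.0467]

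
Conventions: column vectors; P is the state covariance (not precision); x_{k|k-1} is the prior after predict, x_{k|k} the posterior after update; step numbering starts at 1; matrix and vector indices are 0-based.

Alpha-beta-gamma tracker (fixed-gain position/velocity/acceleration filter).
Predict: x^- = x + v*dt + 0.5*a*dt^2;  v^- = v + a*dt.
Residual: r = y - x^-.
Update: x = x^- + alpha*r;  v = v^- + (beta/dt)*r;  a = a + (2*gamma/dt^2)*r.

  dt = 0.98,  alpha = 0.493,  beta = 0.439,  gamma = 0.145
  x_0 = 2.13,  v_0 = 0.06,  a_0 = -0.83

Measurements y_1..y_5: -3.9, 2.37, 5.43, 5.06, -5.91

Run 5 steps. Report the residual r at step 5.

step 1: x_pred=1.7902  r=-5.6902  x^+=-1.0151  v^+=-3.3024  a^+=-2.5482
step 2: x_pred=-5.4750  r=7.8450  x^+=-1.6074  v^+=-2.2854  a^+=-0.1793
step 3: x_pred=-3.9332  r=9.3632  x^+=0.6828  v^+=1.7332  a^+=2.6480
step 4: x_pred=3.6529  r=1.4071  x^+=4.3466  v^+=4.9585  a^+=3.0728
step 5: x_pred=10.6815  r=-16.5915  x^+=2.5019  v^+=0.5376  a^+=-1.9371

resid = -16.5915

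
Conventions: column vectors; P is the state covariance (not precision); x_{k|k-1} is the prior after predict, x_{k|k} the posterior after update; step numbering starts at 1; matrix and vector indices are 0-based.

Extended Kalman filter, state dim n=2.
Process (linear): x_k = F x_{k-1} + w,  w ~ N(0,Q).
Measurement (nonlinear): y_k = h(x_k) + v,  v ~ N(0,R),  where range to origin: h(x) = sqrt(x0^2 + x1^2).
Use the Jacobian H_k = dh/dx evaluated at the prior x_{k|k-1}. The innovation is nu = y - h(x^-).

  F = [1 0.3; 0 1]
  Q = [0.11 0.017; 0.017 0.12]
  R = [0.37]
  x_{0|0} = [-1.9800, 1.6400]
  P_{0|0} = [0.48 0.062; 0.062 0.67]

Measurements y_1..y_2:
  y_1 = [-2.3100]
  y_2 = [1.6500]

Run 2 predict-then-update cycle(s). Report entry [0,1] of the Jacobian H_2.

H_jac[0,1] = -0.8899

step 1: x^-=[-1.4880, 1.6400]  P^-=[0.6875 0.2800; 0.2800 0.7900]  H_jac=[-0.6720 0.7406]  S=[0.8350]  K=[-0.3049; 0.4753]  nu=[-4.5244]  x^+=[-0.1085, -0.5106]  P^+=[0.6099 0.4010; 0.4010 0.6013]
step 2: x^-=[-0.2617, -0.5106]  P^-=[1.0146 0.5984; 0.5984 0.7213]  H_jac=[-0.4561 -0.8899]  S=[1.6381]  K=[-0.6076; -0.5585]  nu=[1.0762]  x^+=[-0.9156, -1.1117]  P^+=[0.4099 0.0426; 0.0426 0.2104]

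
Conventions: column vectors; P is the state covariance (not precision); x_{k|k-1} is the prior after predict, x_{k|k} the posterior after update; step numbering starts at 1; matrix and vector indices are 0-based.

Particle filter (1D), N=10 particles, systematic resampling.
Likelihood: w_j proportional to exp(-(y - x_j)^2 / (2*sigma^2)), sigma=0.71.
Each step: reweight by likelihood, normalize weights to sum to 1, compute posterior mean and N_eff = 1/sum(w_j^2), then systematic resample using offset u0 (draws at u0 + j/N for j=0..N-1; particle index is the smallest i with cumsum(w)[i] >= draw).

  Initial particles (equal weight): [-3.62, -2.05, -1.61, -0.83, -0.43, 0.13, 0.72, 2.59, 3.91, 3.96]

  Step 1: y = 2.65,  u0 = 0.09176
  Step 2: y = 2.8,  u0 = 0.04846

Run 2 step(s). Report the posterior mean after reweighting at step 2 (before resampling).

post_mean = 2.7376

step 1: w=[0.0000, 0.0000, 0.0000, 0.0000, 0.0001, 0.0013, 0.0176, 0.7054, 0.1466, 0.1290]  mean=2.9240  Neff=1.8655  idx=[7, 7, 7, 7, 7, 7, 7, 8, 9, 9]
step 2: w=[0.1273, 0.1273, 0.1273, 0.1273, 0.1273, 0.1273, 0.1273, 0.0392, 0.0350, 0.0350]  mean=2.7376  Neff=8.5213  idx=[0, 1, 1, 2, 3, 4, 5, 5, 6, 8]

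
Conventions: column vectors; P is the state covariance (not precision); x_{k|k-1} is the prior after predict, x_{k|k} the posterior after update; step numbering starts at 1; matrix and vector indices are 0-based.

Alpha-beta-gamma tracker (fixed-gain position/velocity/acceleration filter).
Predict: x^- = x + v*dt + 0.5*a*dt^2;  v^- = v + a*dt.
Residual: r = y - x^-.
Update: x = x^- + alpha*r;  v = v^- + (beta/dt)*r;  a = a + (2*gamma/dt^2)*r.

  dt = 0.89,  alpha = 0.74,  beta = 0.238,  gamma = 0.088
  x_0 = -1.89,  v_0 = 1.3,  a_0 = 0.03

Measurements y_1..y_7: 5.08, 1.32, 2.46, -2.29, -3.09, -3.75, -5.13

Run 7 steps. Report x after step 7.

step 1: x_pred=-0.7211  r=5.8011  x^+=3.5717  v^+=2.8780  a^+=1.3190
step 2: x_pred=6.6555  r=-5.3355  x^+=2.7072  v^+=2.6251  a^+=0.1335
step 3: x_pred=5.0964  r=-2.6364  x^+=3.1455  v^+=2.0388  a^+=-0.4523
step 4: x_pred=4.7809  r=-7.0709  x^+=-0.4516  v^+=-0.2546  a^+=-2.0235
step 5: x_pred=-1.4796  r=-1.6104  x^+=-2.6713  v^+=-2.4861  a^+=-2.3813
step 6: x_pred=-5.8271  r=2.0771  x^+=-4.2900  v^+=-4.0500  a^+=-1.9198
step 7: x_pred=-8.6549  r=3.5249  x^+=-6.0465  v^+=-4.8160  a^+=-1.1366

x_post = -6.0465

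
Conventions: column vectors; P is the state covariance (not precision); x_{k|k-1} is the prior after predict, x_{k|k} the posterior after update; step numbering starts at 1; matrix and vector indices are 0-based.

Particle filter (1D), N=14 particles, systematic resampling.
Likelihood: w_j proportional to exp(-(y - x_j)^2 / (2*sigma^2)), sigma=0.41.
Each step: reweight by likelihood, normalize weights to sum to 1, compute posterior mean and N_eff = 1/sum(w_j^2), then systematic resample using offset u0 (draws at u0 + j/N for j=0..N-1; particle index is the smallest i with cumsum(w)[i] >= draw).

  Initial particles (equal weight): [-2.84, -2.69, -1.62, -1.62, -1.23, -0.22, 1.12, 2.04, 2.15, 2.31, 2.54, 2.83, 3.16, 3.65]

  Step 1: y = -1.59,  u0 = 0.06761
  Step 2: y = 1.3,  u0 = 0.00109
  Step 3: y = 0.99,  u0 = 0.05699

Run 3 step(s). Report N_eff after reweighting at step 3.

N_eff = 13.0074

step 1: w=[0.0035, 0.0101, 0.3673, 0.3673, 0.2505, 0.0014, 0.0000, 0.0000, 0.0000, 0.0000, 0.0000, 0.0000, 0.0000, 0.0000]  mean=-1.5355  Neff=3.0063  idx=[2, 2, 2, 2, 2, 3, 3, 3, 3, 3, 4, 4, 4, 4]
step 2: w=[0.0004, 0.0004, 0.0004, 0.0004, 0.0004, 0.0004, 0.0004, 0.0004, 0.0004, 0.0004, 0.2489, 0.2489, 0.2489, 0.2489]  mean=-1.2317  Neff=4.0360  idx=[2, 10, 10, 10, 11, 11, 11, 11, 12, 12, 12, 13, 13, 13]
step 3: w=[0.0003, 0.0769, 0.0769, 0.0769, 0.0769, 0.0769, 0.0769, 0.0769, 0.0769, 0.0769, 0.0769, 0.0769, 0.0769, 0.0769]  mean=-1.2301  Neff=13.0074  idx=[1, 2, 3, 4, 5, 6, 7, 8, 9, 10, 11, 11, 12, 13]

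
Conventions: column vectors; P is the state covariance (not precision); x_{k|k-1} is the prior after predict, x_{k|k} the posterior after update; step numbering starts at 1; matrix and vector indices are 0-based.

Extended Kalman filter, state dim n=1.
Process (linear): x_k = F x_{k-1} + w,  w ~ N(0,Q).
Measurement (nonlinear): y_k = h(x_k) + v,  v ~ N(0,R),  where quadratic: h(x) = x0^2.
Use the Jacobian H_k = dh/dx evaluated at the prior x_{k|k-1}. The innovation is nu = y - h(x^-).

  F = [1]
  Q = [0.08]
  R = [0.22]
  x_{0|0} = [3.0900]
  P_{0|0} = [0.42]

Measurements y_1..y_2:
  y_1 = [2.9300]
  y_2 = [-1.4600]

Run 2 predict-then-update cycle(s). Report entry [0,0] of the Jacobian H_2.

step 1: x^-=[3.0900]  P^-=[0.5000]  H_jac=[6.1800]  S=[19.3162]  K=[0.1600]  nu=[-6.6181]  x^+=[2.0313]  P^+=[0.0057]
step 2: x^-=[2.0313]  P^-=[0.0857]  H_jac=[4.0626]  S=[1.6344]  K=[0.2130]  nu=[-5.5862]  x^+=[0.8414]  P^+=[0.0115]

H_jac[0,0] = 4.0626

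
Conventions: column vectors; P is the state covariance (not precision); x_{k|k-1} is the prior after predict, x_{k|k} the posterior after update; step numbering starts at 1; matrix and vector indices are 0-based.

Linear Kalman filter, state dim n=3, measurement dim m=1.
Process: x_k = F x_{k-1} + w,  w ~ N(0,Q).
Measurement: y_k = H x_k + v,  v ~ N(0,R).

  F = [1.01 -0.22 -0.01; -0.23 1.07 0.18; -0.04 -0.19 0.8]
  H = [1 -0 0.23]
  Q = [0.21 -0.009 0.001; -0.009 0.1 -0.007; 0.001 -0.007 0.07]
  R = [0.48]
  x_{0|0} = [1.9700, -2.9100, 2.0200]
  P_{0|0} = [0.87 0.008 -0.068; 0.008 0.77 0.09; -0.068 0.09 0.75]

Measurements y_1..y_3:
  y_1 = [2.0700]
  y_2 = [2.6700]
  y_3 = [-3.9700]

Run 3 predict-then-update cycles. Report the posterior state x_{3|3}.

x_post = [-1.2330, 0.6237, 1.5053]

step 1: x^-=[2.6097, -3.2032, 2.0901]  P^-=[1.1330 -0.4017 -0.0801; -0.4017 1.0883 0.0394; -0.0801 0.0394 0.5563]  S=[1.6056]  K=[0.6942; -0.2445; 0.0298]  nu=[-1.0204]  x^+=[1.9013, -2.9537, 2.0597]  P^+=[0.3593 -0.1291 -0.1133; -0.1291 0.9922 0.0511; -0.1133 0.0511 0.5549]
step 2: x^-=[2.5496, -3.2270, 2.1329]  P^-=[0.6845 -0.4966 -0.0533; -0.4966 1.3656 -0.0619; -0.0533 -0.0619 0.4513]  S=[1.1638]  K=[0.5776; -0.4389; 0.0434]  nu=[-0.3701]  x^+=[2.3358, -3.0645, 2.1168]  P^+=[0.2962 -0.2015 -0.0825; -0.2015 1.1415 -0.0398; -0.0825 -0.0398 0.4491]
step 3: x^-=[3.0122, -3.4353, 2.1823]  P^-=[0.6585 -0.5885 0.0103; -0.5885 1.5278 -0.1888; 0.0103 -0.1888 0.4134]  S=[1.1651]  K=[0.5672; -0.5423; 0.0905]  nu=[-7.4841]  x^+=[-1.2330, 0.6237, 1.5053]  P^+=[0.2836 -0.2301 -0.0495; -0.2301 1.1850 -0.1316; -0.0495 -0.1316 0.4039]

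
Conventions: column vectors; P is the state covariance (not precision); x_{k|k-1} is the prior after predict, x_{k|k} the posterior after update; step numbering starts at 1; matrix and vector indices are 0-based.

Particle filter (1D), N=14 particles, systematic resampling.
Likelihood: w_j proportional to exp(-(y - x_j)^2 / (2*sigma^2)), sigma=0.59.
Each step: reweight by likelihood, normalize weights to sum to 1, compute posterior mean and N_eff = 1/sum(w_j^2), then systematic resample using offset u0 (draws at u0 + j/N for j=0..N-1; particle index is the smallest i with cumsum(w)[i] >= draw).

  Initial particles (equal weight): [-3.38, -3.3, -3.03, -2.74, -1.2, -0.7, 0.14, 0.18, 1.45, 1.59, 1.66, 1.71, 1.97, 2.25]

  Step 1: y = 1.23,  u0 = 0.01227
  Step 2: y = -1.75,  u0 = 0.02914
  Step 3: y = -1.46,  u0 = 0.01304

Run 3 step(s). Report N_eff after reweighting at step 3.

step 1: w=[0.0000, 0.0000, 0.0000, 0.0000, 0.0000, 0.0011, 0.0420, 0.0475, 0.2160, 0.1922, 0.1775, 0.1663, 0.1054, 0.0519]  mean=1.5359  Neff=6.2276  idx=[6, 7, 8, 8, 8, 9, 9, 10, 10, 10, 11, 11, 12, 12]
step 2: w=[0.5546, 0.4453, 0.0000, 0.0000, 0.0000, 0.0000, 0.0000, 0.0000, 0.0000, 0.0000, 0.0000, 0.0000, 0.0000, 0.0000]  mean=0.1580  Neff=1.9770  idx=[0, 0, 0, 0, 0, 0, 0, 0, 1, 1, 1, 1, 1, 1]
step 3: w=[0.0770, 0.0770, 0.0770, 0.0770, 0.0770, 0.0770, 0.0770, 0.0770, 0.0640, 0.0640, 0.0640, 0.0640, 0.0640, 0.0640]  mean=0.1553  Neff=13.8859  idx=[0, 1, 2, 2, 3, 4, 5, 6, 7, 8, 9, 10, 11, 13]

N_eff = 13.8859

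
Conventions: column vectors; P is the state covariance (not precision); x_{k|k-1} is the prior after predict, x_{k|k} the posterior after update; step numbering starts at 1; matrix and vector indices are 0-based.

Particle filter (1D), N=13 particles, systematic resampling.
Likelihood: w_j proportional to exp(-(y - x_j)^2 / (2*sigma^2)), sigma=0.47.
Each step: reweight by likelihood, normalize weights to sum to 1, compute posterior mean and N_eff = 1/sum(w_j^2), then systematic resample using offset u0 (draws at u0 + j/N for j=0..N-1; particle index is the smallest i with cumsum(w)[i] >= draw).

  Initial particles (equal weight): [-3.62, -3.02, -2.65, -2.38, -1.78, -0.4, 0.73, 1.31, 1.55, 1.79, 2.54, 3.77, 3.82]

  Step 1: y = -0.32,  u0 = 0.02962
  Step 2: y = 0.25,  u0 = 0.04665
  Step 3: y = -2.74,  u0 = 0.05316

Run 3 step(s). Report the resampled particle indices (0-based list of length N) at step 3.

step 1: w=[0.0000, 0.0000, 0.0000, 0.0001, 0.0074, 0.9134, 0.0764, 0.0023, 0.0003, 0.0000, 0.0000, 0.0000, 0.0000]  mean=-0.3194  Neff=1.1901  idx=[5, 5, 5, 5, 5, 5, 5, 5, 5, 5, 5, 5, 6]
step 2: w=[0.0738, 0.0738, 0.0738, 0.0738, 0.0738, 0.0738, 0.0738, 0.0738, 0.0738, 0.0738, 0.0738, 0.0738, 0.1140]  mean=-0.2711  Neff=12.7525  idx=[0, 1, 2, 3, 4, 5, 6, 7, 8, 10, 11, 12, 12]
step 3: w=[0.0909, 0.0909, 0.0909, 0.0909, 0.0909, 0.0909, 0.0909, 0.0909, 0.0909, 0.0909, 0.0909, 0.0000, 0.0000]  mean=-0.4000  Neff=11.0000  idx=[0, 1, 2, 3, 3, 4, 5, 6, 7, 8, 9, 9, 10]

resampled_idx = [0, 1, 2, 3, 3, 4, 5, 6, 7, 8, 9, 9, 10]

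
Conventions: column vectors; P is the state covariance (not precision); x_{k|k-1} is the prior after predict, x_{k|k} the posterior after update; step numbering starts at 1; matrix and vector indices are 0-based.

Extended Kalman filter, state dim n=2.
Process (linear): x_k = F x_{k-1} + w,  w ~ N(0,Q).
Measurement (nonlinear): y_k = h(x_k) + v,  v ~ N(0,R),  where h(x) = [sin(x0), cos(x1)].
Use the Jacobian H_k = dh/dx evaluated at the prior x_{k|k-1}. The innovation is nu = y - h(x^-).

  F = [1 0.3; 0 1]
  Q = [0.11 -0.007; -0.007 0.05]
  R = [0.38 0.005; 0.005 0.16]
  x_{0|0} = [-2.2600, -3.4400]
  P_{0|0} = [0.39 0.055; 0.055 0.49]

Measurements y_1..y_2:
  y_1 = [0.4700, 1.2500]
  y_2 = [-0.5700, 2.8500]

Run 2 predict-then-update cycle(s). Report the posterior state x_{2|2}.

x_post = [-6.3940, -7.0378]

step 1: x^-=[-3.2920, -3.4400]  P^-=[0.5771 0.1950; 0.1950 0.5400]  H_jac=[-0.9887 0.0000; 0.0000 -0.2940]  S=[0.9441 0.0617; 0.0617 0.2067]  K=[-0.5979 -0.0990; -0.1571 -0.7213]  nu=[0.3202, 2.2058]  x^+=[-3.7017, -5.0813]  P^+=[0.2303 0.0640; 0.0640 0.3952]
step 2: x^-=[-5.2261, -5.0813]  P^-=[0.4143 0.1756; 0.1756 0.4452]  H_jac=[0.4914 0.0000; 0.0000 -0.9327]  S=[0.4800 -0.0755; -0.0755 0.5473]  K=[0.3854 -0.2461; 0.0618 -0.7502]  nu=[-1.4409, 2.4894]  x^+=[-6.3940, -7.0378]  P^+=[0.2955 0.0401; 0.0401 0.1284]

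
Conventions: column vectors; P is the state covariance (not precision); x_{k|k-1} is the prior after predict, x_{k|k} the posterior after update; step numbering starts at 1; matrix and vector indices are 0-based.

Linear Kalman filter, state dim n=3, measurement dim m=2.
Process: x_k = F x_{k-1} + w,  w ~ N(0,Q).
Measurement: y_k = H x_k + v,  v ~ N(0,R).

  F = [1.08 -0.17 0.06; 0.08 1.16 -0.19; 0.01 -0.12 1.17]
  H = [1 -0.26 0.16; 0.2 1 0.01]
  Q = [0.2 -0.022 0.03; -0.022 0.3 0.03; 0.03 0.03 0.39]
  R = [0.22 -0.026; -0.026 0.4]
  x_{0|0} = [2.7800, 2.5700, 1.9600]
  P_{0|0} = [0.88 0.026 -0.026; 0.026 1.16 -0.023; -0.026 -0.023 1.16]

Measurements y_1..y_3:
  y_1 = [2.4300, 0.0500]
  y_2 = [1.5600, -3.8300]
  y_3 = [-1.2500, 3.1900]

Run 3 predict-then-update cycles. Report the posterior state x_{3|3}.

step 1: x^-=[2.6831, 2.8312, 2.0126]  P^-=[1.2517 -0.1529 0.1131; -0.1529 1.9242 -0.4227; 0.1131 -0.4227 2.0005]  S=[1.8038 -0.4794; -0.4794 2.3053]  K=[0.7805 0.2051; -0.1924 0.7796; 0.2723 -0.1083]  nu=[0.1610, -3.3379]  x^+=[2.1242, 0.1981, 2.4178]  P^+=[0.2094 0.0222 -0.2328; 0.0222 0.3126 -0.0219; -0.2328 -0.0219 1.8115]
step 2: x^-=[2.4055, -0.0597, 2.8263]  P^-=[0.4219 -0.0143 -0.1269; -0.0143 0.8082 -0.4676; -0.1269 -0.4676 2.8749]  S=[0.7759 -0.2396; -0.2396 1.2098]  K=[0.5752 0.1708; -0.1931 0.6236; 0.4979 -0.2851]  nu=[-1.3132, -4.2797]  x^+=[0.9191, -2.4749, 3.3926]  P^+=[0.1770 0.0211 -0.3091; 0.0211 0.2511 -0.0903; -0.3091 -0.0903 2.5162]
step 3: x^-=[1.6169, -3.4419, 4.2755]  P^-=[0.3769 -0.0061 -0.1613; -0.0061 0.7830 -0.7171; -0.1613 -0.7171 3.8561]  S=[0.7597 -0.2735; -0.2735 1.1811]  K=[0.5289 0.1798; -0.2083 0.6077; 0.6858 -0.4431]  nu=[-4.4459, 6.2658]  x^+=[0.3920, 1.2915, -1.5496]  P^+=[0.1782 0.0262 -0.3731; 0.0262 0.2447 -0.1514; -0.3731 -0.1514 3.1008]

x_post = [0.3920, 1.2915, -1.5496]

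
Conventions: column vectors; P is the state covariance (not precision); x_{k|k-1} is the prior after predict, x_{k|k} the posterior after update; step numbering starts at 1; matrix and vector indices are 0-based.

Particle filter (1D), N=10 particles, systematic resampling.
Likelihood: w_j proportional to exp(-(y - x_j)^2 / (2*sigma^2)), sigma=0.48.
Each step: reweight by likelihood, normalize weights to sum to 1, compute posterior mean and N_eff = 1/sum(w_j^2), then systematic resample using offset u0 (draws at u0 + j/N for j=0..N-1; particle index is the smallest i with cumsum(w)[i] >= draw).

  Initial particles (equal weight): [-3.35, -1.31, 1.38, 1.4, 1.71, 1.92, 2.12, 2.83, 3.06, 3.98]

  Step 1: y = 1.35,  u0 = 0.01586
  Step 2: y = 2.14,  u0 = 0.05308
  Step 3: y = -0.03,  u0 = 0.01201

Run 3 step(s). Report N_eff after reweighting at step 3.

N_eff = 4.5861

step 1: w=[0.0000, 0.0000, 0.2829, 0.2819, 0.2140, 0.1400, 0.0783, 0.0024, 0.0005, 0.0000]  mean=1.5942  Neff=4.3288  idx=[2, 2, 2, 3, 3, 3, 4, 4, 5, 5]
step 2: w=[0.0581, 0.0581, 0.0581, 0.0621, 0.0621, 0.0621, 0.1363, 0.1363, 0.1834, 0.1834]  mean=1.6717  Neff=7.9296  idx=[0, 2, 4, 5, 6, 7, 8, 8, 9, 9]
step 3: w=[0.2466, 0.2466, 0.2180, 0.2180, 0.0258, 0.0258, 0.0048, 0.0048, 0.0048, 0.0048]  mean=1.4162  Neff=4.5861  idx=[0, 0, 0, 1, 1, 2, 2, 3, 3, 3]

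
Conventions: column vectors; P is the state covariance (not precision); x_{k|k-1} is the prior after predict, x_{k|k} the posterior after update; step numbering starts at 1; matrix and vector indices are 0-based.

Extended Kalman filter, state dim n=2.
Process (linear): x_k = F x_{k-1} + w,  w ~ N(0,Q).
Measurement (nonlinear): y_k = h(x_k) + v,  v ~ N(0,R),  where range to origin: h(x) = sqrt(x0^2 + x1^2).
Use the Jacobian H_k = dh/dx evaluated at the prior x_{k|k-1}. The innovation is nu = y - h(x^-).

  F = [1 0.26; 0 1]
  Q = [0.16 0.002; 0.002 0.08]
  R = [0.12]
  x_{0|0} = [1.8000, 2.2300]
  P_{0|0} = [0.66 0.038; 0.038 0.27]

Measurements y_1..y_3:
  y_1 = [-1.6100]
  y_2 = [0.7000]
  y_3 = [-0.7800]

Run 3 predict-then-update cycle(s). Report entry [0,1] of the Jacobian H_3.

step 1: x^-=[2.3798, 2.2300]  P^-=[0.8580 0.1102; 0.1102 0.3500]  H_jac=[0.7297 0.6838]  S=[0.8505]  K=[0.8248; 0.3759]  nu=[-4.8713]  x^+=[-1.6380, 0.3986]  P^+=[0.2795 -0.1535; -0.1535 0.2298]
step 2: x^-=[-1.5343, 0.3986]  P^-=[0.3752 -0.0918; -0.0918 0.3098]  H_jac=[-0.9679 0.2515]  S=[0.5357]  K=[-0.7209; 0.3112]  nu=[-0.8853]  x^+=[-0.8961, 0.1231]  P^+=[0.0968 0.0284; 0.0284 0.2579]
step 3: x^-=[-0.8641, 0.1231]  P^-=[0.2890 0.0975; 0.0975 0.3379]  H_jac=[-0.9900 0.1411]  S=[0.3827]  K=[-0.7116; -0.1276]  nu=[-1.6528]  x^+=[0.3120, 0.3340]  P^+=[0.0952 0.0627; 0.0627 0.3317]

H_jac[0,1] = 0.1411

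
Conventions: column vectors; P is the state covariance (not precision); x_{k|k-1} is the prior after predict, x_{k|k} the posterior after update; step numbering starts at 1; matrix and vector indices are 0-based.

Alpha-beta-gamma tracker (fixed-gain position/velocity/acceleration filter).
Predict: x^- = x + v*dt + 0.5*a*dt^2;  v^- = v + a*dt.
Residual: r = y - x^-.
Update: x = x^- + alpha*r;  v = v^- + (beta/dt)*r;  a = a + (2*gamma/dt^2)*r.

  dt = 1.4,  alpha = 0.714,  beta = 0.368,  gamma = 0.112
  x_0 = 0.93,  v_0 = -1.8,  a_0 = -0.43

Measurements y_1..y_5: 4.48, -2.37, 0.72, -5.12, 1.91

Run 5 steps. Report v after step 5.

v_post = 0.4871

step 1: x_pred=-2.0114  r=6.4914  x^+=2.6235  v^+=-0.6957  a^+=0.3119
step 2: x_pred=1.9551  r=-4.3251  x^+=-1.1330  v^+=-1.3960  a^+=-0.1824
step 3: x_pred=-3.2661  r=3.9861  x^+=-0.4200  v^+=-0.6036  a^+=0.2731
step 4: x_pred=-0.9974  r=-4.1226  x^+=-3.9409  v^+=-1.3049  a^+=-0.1980
step 5: x_pred=-5.9618  r=7.8718  x^+=-0.3413  v^+=0.4871  a^+=0.7016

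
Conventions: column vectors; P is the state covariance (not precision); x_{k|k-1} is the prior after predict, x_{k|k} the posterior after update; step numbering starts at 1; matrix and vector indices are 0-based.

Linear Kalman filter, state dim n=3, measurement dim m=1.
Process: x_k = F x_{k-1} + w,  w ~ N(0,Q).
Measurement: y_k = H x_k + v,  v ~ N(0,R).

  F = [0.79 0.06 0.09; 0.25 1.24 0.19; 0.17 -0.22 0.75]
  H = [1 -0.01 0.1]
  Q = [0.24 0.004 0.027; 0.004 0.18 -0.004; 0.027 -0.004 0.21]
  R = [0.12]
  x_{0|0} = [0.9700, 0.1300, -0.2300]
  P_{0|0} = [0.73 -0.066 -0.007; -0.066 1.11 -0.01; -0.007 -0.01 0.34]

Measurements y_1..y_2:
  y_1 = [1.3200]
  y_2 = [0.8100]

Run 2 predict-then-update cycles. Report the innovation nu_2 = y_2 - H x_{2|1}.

step 1: x^-=[0.7534, 0.3600, -0.0362]  P^-=[0.6950 0.1685 0.1396; 0.1685 1.8983 -0.2480; 0.1396 -0.2480 0.4825]  S=[0.8450]  K=[0.8369; 0.1476; 0.2253]  nu=[0.5738]  x^+=[1.2337, 0.4447, 0.0931]  P^+=[0.1030 0.0641 -0.0197; 0.0641 1.8799 -0.2761; -0.0197 -0.2761 0.4396]
step 2: x^-=[1.0096, 0.8775, 0.1817]  P^-=[0.3149 0.1981 0.0163; 0.1981 3.0007 -0.6894; 0.0163 -0.6894 0.6326]  S=[0.4422]  K=[0.7113; 0.2243; 0.1954]  nu=[-0.2090]  x^+=[0.8609, 0.8306, 0.1408]  P^+=[0.0912 0.1276 -0.0452; 0.1276 2.9784 -0.7088; -0.0452 -0.7088 0.6157]

innov = [-0.2090]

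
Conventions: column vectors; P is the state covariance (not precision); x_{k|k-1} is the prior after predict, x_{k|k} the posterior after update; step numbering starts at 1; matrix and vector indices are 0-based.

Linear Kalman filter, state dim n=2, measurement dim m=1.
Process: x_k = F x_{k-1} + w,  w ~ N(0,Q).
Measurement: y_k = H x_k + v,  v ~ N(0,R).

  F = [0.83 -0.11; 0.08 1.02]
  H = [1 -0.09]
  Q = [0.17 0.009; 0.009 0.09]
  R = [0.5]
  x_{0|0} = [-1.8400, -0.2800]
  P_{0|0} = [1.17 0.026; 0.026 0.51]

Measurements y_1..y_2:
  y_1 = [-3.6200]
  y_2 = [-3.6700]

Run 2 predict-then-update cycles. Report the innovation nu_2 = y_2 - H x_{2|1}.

innov = [-1.3495]

step 1: x^-=[-1.4964, -0.4328]  P^-=[0.9774 0.0512; 0.0512 0.6323]  S=[1.4733]  K=[0.6603; -0.0038]  nu=[-2.1626]  x^+=[-2.9243, -0.4245]  P^+=[0.3351 0.0550; 0.0550 0.6323]
step 2: x^-=[-2.3805, -0.6669]  P^-=[0.3985 0.0064; 0.0064 0.7590]  S=[0.9035]  K=[0.4404; -0.0686]  nu=[-1.3495]  x^+=[-2.9748, -0.5744]  P^+=[0.2232 0.0336; 0.0336 0.7547]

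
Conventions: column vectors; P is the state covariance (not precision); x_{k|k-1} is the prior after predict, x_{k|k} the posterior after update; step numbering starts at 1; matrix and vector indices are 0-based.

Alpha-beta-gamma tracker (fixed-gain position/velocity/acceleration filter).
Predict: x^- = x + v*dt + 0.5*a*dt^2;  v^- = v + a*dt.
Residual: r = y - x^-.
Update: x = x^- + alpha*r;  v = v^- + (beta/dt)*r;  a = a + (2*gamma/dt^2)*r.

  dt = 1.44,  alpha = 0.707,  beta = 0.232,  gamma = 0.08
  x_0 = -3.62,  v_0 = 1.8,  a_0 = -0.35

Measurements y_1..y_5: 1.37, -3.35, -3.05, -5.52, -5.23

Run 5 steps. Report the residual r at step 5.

resid = 3.5520

step 1: x_pred=-1.3909  r=2.7609  x^+=0.5611  v^+=1.7408  a^+=-0.1370
step 2: x_pred=2.9258  r=-6.2758  x^+=-1.5112  v^+=0.5325  a^+=-0.6212
step 3: x_pred=-1.3885  r=-1.6615  x^+=-2.5632  v^+=-0.6298  a^+=-0.7494
step 4: x_pred=-4.2470  r=-1.2730  x^+=-5.1470  v^+=-1.9140  a^+=-0.8476
step 5: x_pred=-8.7820  r=3.5520  x^+=-6.2707  v^+=-2.5623  a^+=-0.5736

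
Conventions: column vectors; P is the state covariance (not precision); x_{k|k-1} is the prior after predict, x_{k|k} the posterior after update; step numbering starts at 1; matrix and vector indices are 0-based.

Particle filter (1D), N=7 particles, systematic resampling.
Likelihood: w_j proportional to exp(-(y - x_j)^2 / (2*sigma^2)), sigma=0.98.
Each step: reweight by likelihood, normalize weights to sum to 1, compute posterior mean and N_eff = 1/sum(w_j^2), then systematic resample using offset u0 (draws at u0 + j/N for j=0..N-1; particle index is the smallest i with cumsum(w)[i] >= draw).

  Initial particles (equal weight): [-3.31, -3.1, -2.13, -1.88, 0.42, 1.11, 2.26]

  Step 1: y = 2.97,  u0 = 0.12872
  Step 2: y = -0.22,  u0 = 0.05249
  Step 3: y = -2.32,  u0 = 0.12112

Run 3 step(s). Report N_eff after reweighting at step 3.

step 1: w=[0.0000, 0.0000, 0.0000, 0.0000, 0.0350, 0.1705, 0.7945]  mean=1.9995  Neff=1.5117  idx=[5, 6, 6, 6, 6, 6, 6]
step 2: w=[0.6199, 0.0633, 0.0633, 0.0633, 0.0633, 0.0633, 0.0633]  mean=1.5471  Neff=2.4485  idx=[0, 0, 0, 0, 1, 3, 5]
step 3: w=[0.2485, 0.2485, 0.2485, 0.2485, 0.0021, 0.0021, 0.0021]  mean=1.1171  Neff=4.0495  idx=[0, 1, 1, 2, 2, 3, 3]

N_eff = 4.0495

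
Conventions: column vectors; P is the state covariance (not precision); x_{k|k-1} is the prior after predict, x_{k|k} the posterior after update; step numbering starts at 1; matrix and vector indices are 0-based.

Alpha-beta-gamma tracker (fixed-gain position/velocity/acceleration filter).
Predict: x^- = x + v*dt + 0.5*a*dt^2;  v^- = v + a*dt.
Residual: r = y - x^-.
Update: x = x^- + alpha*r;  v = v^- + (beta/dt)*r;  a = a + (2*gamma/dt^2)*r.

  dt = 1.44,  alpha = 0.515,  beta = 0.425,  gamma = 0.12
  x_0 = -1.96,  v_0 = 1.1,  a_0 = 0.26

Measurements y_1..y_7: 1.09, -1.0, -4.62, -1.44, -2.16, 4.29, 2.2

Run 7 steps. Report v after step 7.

step 1: x_pred=-0.1064  r=1.1964  x^+=0.5097  v^+=1.8275  a^+=0.3985
step 2: x_pred=3.5545  r=-4.5545  x^+=1.2089  v^+=1.0571  a^+=-0.1287
step 3: x_pred=2.5978  r=-7.2178  x^+=-1.1194  v^+=-1.2584  a^+=-0.9641
step 4: x_pred=-3.9310  r=2.4910  x^+=-2.6481  v^+=-1.9114  a^+=-0.6757
step 5: x_pred=-6.1012  r=3.9412  x^+=-4.0715  v^+=-1.7213  a^+=-0.2196
step 6: x_pred=-6.7778  r=11.0678  x^+=-1.0779  v^+=1.2291  a^+=1.0614
step 7: x_pred=1.7924  r=0.4076  x^+=2.0023  v^+=2.8778  a^+=1.1086

v_post = 2.8778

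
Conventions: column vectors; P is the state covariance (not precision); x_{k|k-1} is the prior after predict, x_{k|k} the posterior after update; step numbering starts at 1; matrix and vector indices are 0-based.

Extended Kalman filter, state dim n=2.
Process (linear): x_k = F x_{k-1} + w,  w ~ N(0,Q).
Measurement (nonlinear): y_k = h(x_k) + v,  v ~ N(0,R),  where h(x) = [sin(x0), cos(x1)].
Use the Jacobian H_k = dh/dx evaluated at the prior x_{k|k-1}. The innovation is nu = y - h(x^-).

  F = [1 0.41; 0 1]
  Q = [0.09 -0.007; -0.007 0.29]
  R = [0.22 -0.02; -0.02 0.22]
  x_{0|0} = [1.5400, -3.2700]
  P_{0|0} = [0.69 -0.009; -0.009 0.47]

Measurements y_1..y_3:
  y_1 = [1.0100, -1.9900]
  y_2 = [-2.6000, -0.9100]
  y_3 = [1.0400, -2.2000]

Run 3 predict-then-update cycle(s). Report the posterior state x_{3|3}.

x_post = [-3.6107, -2.7699]

step 1: x^-=[0.1993, -3.2700]  P^-=[0.8516 0.1767; 0.1767 0.7600]  H_jac=[0.9802 0.0000; 0.0000 -0.1281]  S=[1.0382 -0.0422; -0.0422 0.2325]  K=[0.8060 0.0489; 0.1509 -0.3913]  nu=[0.8120, -0.9982]  x^+=[0.8050, -2.7569]  P^+=[0.1799 0.0419; 0.0419 0.6958]
step 2: x^-=[-0.3253, -2.7569]  P^-=[0.4212 0.3201; 0.3201 0.9858]  H_jac=[0.9475 0.0000; 0.0000 0.3753]  S=[0.5982 0.0938; 0.0938 0.3589]  K=[0.6410 0.1672; 0.3601 0.9368]  nu=[-2.2804, 0.0169]  x^+=[-1.7842, -3.5623]  P^+=[0.1453 0.0638; 0.0638 0.5300]
step 3: x^-=[-3.2447, -3.5623]  P^-=[0.3767 0.2741; 0.2741 0.8200]  H_jac=[-0.9947 0.0000; 0.0000 -0.4084]  S=[0.5927 0.0914; 0.0914 0.3568]  K=[-0.6078 -0.1582; -0.3283 -0.8546]  nu=[0.9371, -1.2872]  x^+=[-3.6107, -2.7699]  P^+=[0.1313 0.0554; 0.0554 0.4443]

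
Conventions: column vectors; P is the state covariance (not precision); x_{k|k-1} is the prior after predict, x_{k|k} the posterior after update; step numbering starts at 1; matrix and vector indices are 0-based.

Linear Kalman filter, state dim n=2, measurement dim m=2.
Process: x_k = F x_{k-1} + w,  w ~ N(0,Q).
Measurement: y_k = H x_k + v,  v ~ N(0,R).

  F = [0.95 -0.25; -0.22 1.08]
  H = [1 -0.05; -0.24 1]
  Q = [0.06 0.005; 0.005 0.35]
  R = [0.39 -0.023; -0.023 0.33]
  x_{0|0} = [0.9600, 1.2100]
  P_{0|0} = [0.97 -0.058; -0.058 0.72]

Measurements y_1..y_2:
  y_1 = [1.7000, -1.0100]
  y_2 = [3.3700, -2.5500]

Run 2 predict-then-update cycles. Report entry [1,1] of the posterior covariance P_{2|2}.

P_post[1,1] = 0.2151

step 1: x^-=[0.6095, 1.0956]  P^-=[1.0080 -0.4548; -0.4548 1.2643]  S=[1.4466 -0.7884; -0.7884 1.8707]  K=[0.6614 -0.0937; 0.0546 0.7572]  nu=[1.1453, -1.9593]  x^+=[1.5506, -0.3255]  P^+=[0.2609 0.0165; 0.0165 0.2526]
step 2: x^-=[1.5544, -0.6927]  P^-=[0.3035 -0.0999; -0.0999 0.6494]  S=[0.7051 -0.2294; -0.2294 1.0448]  K=[0.4132 -0.0746; 0.0236 0.6497]  nu=[1.7809, -1.4843]  x^+=[2.4010, -1.6149]  P^+=[0.1631 0.0050; 0.0050 0.2151]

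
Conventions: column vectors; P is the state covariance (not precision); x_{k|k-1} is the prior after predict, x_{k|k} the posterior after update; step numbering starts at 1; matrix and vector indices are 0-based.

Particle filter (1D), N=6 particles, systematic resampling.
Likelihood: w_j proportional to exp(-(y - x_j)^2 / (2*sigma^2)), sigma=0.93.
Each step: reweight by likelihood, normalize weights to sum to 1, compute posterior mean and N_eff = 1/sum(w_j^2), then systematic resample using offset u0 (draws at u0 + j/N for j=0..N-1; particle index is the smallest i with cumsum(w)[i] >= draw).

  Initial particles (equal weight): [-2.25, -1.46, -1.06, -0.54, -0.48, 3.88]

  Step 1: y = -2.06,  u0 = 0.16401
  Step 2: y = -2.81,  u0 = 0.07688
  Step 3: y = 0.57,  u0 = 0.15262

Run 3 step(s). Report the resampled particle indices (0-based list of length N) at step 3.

resampled_idx = [4, 4, 5, 5, 5, 5]

step 1: w=[0.3434, 0.2848, 0.1967, 0.0922, 0.0828, 0.0000]  mean=-1.4866  Neff=3.9507  idx=[0, 0, 1, 2, 3, 4]
step 2: w=[0.3656, 0.3656, 0.1528, 0.0746, 0.0223, 0.0190]  mean=-1.9687  Neff=3.3653  idx=[0, 0, 1, 1, 2, 3]
step 3: w=[0.0290, 0.0290, 0.0290, 0.0290, 0.2654, 0.6187]  mean=-1.3041  Neff=2.1901  idx=[4, 4, 5, 5, 5, 5]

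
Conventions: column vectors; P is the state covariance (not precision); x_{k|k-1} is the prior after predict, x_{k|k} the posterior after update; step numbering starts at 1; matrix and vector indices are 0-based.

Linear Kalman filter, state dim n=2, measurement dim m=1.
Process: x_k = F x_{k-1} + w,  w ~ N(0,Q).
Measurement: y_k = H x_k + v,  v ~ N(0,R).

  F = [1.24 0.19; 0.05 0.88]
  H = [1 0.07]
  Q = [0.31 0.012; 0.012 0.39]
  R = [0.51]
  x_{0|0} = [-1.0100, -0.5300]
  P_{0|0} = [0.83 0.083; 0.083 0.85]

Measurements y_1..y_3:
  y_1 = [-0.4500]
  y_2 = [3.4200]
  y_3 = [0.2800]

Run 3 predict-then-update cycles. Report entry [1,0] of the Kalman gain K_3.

step 1: x^-=[-1.3531, -0.5169]  P^-=[1.6560 0.2969; 0.2969 1.0576]  S=[2.2128]  K=[0.7578; 0.1677]  nu=[0.9393]  x^+=[-0.6413, -0.3594]  P^+=[0.3854 0.0158; 0.0158 0.9954]
step 2: x^-=[-0.8635, -0.3484]  P^-=[0.9459 0.2197; 0.2197 1.1632]  S=[1.4924]  K=[0.6441; 0.2018]  nu=[4.3079]  x^+=[1.9114, 0.5210]  P^+=[0.3267 0.0257; 0.0257 1.1024]
step 3: x^-=[2.4691, 0.5540]  P^-=[0.8643 0.2449; 0.2449 1.2468]  S=[1.4147]  K=[0.6231; 0.2348]  nu=[-2.2279]  x^+=[1.0810, 0.0309]  P^+=[0.3151 0.0379; 0.0379 1.1688]

K[1,0] = 0.2348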